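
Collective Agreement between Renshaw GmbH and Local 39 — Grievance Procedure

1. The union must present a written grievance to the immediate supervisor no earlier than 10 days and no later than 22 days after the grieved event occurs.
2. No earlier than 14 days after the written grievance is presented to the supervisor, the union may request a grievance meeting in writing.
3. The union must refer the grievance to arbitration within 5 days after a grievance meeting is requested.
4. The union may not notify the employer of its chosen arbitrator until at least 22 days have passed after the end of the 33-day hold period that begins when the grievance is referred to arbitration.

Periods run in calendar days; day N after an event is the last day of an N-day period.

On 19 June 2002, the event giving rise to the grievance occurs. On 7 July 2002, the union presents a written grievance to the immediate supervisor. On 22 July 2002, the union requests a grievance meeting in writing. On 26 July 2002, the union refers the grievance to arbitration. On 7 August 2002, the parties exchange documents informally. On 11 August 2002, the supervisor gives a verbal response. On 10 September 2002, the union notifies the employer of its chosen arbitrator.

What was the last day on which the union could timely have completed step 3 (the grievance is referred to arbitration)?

Step 3 runs from 22 July 2002, when a grievance meeting is requested. 5 days after 22 July 2002 is 27 July 2002.

27 July 2002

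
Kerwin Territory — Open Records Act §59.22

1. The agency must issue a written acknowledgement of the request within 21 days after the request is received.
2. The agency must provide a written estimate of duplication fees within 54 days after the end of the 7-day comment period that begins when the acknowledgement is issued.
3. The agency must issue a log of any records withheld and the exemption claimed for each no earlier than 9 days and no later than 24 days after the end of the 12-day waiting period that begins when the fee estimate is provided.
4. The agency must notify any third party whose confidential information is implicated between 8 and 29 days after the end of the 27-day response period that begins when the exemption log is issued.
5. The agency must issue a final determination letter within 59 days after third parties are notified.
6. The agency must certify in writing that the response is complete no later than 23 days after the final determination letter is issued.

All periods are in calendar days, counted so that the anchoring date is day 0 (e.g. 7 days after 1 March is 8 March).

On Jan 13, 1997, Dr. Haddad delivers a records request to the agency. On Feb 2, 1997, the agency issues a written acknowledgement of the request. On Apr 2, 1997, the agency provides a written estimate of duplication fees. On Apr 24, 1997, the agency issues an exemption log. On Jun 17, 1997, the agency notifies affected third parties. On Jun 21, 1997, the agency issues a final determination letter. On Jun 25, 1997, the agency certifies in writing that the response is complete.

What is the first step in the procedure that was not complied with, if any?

None — every step was satisfied

Step 1 — counting 21 days from Jan 13, 1997 (when the request is received) gives a deadline of Feb 3, 1997; done Feb 2, 1997 — timely.
Step 2 — counting 54 days from Feb 9, 1997 (end of the 7-day comment period, which began when the acknowledgement is issued on Feb 2, 1997) gives a deadline of Apr 4, 1997; done Apr 2, 1997 — timely.
Step 3 — 9 and 24 days from Apr 14, 1997 (end of the 12-day waiting period, which began when the fee estimate is provided on Apr 2, 1997) are Apr 23, 1997 and May 8, 1997 respectively; done Apr 24, 1997, which is between those dates.
Step 4 — 8 and 29 days from May 21, 1997 (end of the 27-day response period, which began when the exemption log is issued on Apr 24, 1997) are May 29, 1997 and Jun 19, 1997 respectively; done Jun 17, 1997, which is between those dates.
Step 5 — counting 59 days from Jun 17, 1997 (when third parties are notified) gives a deadline of Aug 15, 1997; done Jun 21, 1997 — timely.
Step 6 — counting 23 days from Jun 21, 1997 (when the final determination letter is issued) gives a deadline of Jul 14, 1997; Jun 25, 1997 is within that limit.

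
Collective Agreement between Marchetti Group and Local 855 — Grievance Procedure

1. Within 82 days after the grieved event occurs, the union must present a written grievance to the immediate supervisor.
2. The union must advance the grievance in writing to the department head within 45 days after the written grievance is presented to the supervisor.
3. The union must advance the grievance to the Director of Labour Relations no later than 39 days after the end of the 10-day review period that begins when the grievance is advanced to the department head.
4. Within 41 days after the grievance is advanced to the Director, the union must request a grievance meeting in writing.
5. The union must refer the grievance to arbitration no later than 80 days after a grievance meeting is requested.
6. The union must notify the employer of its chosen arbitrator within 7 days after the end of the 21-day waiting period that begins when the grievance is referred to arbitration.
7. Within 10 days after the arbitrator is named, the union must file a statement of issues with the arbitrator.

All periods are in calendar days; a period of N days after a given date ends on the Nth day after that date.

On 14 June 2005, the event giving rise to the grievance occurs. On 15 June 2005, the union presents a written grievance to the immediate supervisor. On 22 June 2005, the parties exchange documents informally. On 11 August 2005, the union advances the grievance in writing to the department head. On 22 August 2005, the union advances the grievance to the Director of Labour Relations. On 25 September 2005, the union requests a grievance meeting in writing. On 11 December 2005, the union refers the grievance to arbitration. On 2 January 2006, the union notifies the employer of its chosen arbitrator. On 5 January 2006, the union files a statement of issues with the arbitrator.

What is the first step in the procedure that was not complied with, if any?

Step 1: 82 days after 14 June 2005 (when the grieved event occurs) is 4 September 2005; completed 15 June 2005, before the deadline.
Step 2: 45 days after 15 June 2005 (when the written grievance is presented to the supervisor) is 30 July 2005; not done until 11 August 2005, 12 days after the deadline.

Step 2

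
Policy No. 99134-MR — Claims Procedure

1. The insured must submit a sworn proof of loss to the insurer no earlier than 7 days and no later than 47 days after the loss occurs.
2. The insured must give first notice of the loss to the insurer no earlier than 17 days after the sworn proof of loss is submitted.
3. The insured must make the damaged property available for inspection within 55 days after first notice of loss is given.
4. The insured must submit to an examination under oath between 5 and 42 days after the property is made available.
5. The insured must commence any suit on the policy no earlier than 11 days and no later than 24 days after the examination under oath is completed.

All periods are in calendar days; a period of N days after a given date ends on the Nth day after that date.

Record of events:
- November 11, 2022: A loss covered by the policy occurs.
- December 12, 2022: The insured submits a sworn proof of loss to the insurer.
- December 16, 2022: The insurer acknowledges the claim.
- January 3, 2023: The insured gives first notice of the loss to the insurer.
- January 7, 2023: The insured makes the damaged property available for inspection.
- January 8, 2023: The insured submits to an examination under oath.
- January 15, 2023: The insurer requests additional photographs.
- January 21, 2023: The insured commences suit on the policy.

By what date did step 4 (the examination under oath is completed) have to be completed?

Step 4 runs from January 7, 2023, when the property is made available. The window is 5–42 days after January 7, 2023; it closes on February 18, 2023.

February 18, 2023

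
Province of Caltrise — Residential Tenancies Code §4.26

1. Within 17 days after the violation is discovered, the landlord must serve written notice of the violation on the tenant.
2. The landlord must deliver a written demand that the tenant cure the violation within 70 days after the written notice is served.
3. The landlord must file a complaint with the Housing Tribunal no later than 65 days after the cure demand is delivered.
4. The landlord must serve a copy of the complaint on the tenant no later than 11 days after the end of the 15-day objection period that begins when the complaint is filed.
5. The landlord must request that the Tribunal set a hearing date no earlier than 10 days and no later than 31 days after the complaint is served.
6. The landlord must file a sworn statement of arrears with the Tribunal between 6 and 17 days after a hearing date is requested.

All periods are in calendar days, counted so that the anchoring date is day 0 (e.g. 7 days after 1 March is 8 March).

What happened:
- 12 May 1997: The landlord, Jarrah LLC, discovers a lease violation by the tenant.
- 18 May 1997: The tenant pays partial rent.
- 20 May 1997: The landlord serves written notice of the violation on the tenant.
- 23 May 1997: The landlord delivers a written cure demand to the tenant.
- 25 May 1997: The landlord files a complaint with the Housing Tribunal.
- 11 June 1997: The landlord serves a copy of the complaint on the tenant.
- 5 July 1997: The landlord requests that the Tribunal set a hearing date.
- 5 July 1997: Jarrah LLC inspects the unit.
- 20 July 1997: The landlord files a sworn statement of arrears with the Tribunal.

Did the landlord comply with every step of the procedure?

Yes

Step 1: 17 days after 12 May 1997 (when the violation is discovered) is 29 May 1997; 20 May 1997 is within that limit.
Step 2: 70 days after 20 May 1997 (when the written notice is served) is 29 July 1997; 23 May 1997 is within that limit.
Step 3: 65 days after 23 May 1997 (when the cure demand is delivered) is 27 July 1997; done 25 May 1997 — timely.
Step 4: 11 days after 9 June 1997 (end of the 15-day objection period, which began when the complaint is filed on 25 May 1997) is 20 June 1997; 11 June 1997 is within that limit.
Step 5: the window is 10–31 days after 11 June 1997 (when the complaint is served), so 21 June 1997 through 12 July 1997; done 5 July 1997, which is between those dates.
Step 6: the window is 6–17 days after 5 July 1997 (when a hearing date is requested), so 11 July 1997 through 22 July 1997; 20 July 1997 falls inside that range.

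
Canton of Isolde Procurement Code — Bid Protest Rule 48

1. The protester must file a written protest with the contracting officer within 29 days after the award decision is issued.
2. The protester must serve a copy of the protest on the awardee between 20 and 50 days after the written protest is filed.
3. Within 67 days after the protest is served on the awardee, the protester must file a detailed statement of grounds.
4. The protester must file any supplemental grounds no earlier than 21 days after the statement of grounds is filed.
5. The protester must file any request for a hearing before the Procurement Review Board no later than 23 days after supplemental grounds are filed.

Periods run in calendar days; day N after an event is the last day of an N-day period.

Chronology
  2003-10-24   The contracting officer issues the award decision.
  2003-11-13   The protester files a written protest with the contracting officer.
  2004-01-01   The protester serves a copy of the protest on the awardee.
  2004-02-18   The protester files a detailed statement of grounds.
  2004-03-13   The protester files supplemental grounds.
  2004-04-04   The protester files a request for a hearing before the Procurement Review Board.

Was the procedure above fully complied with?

(1) due by 2003-10-24 + 29 days = 2003-11-22; 2003-11-13 is within that limit.
(2) the permitted window runs from 2003-11-13 + 20 = 2003-12-03 to 2003-11-13 + 50 = 2004-01-02; done 2004-01-01, which is between those dates.
(3) due by 2004-01-01 + 67 days = 2004-03-08; done 2004-02-18 — timely.
(4) permitted from 2004-02-18 + 21 days = 2004-03-10 onward; done 2004-03-13 — permitted.
(5) due by 2004-03-13 + 23 days = 2004-04-05; 2004-04-04 is within that limit.

Yes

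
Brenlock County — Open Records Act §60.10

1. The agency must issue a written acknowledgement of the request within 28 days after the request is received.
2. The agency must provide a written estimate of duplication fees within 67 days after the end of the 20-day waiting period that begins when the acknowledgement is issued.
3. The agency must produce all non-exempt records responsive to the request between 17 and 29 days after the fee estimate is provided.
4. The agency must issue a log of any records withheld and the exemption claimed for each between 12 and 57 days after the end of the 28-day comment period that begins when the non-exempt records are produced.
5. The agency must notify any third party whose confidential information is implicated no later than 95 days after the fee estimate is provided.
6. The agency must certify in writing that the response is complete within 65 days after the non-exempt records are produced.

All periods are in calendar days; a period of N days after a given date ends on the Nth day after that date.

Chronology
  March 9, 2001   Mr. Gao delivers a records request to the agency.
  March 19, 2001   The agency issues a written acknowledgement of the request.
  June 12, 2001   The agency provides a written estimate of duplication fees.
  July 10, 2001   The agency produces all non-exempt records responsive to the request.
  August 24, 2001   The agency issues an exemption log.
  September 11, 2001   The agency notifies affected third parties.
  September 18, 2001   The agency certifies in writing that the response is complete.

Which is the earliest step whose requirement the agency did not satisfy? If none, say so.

Step 6

(1) due by March 9, 2001 + 28 days = April 6, 2001; March 19, 2001 is within that limit.
(2) due by April 8, 2001 + 67 days = June 14, 2001; completed June 12, 2001, before the deadline.
(3) the permitted window runs from June 12, 2001 + 17 = June 29, 2001 to June 12, 2001 + 29 = July 11, 2001; done July 10, 2001, which is between those dates.
(4) the permitted window runs from August 7, 2001 + 12 = August 19, 2001 to August 7, 2001 + 57 = October 3, 2001; done August 24, 2001, which is between those dates.
(5) due by June 12, 2001 + 95 days = September 15, 2001; done September 11, 2001 — timely.
(6) due by July 10, 2001 + 65 days = September 13, 2001; September 18, 2001 misses that deadline by 5 days.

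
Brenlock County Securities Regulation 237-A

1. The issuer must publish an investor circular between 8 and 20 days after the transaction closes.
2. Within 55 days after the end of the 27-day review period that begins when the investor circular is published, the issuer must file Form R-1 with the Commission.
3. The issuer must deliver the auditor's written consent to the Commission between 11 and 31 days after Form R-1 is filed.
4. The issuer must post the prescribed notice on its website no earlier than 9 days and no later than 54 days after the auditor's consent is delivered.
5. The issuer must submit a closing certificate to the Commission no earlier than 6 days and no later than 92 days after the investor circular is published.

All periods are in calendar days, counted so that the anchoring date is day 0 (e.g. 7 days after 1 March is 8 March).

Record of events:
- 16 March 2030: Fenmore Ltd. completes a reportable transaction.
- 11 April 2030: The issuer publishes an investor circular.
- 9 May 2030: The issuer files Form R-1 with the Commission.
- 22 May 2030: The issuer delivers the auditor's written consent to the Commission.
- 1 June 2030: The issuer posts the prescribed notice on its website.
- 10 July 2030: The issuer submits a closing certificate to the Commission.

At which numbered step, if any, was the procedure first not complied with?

Step 1: the window is 8–20 days after 16 March 2030 (when the transaction closes), so 24 March 2030 through 5 April 2030; done 11 April 2030 — 6 days after the window closed.
The procedure was therefore not followed at step 1.

Step 1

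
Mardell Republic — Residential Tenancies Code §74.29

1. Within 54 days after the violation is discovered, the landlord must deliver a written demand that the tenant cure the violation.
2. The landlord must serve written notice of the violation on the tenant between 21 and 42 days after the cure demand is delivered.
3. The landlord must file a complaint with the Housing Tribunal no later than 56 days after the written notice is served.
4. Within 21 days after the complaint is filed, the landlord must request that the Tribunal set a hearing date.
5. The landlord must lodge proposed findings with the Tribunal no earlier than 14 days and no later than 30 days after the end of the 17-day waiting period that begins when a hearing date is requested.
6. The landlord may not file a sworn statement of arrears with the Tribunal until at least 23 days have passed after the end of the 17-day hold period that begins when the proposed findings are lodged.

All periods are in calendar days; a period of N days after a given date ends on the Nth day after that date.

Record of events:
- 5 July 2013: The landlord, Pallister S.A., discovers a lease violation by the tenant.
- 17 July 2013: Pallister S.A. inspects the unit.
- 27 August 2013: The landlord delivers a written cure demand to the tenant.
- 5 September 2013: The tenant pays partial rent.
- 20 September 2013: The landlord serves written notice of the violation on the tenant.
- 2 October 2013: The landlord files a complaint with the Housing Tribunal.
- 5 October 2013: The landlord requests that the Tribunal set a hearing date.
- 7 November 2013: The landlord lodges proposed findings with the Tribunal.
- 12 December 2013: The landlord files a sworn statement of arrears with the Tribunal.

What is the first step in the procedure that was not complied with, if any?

(1) due by 5 July 2013 + 54 days = 28 August 2013; completed 27 August 2013, before the deadline.
(2) the permitted window runs from 27 August 2013 + 21 = 17 September 2013 to 27 August 2013 + 42 = 8 October 2013; done 20 September 2013 — within the window.
(3) due by 20 September 2013 + 56 days = 15 November 2013; completed 2 October 2013, before the deadline.
(4) due by 2 October 2013 + 21 days = 23 October 2013; 5 October 2013 is within that limit.
(5) the permitted window runs from 22 October 2013 + 14 = 5 November 2013 to 22 October 2013 + 30 = 21 November 2013; done 7 November 2013, which is between those dates.
(6) permitted from 24 November 2013 + 23 days = 17 December 2013 onward; acted on 12 December 2013, 5 days prematurely.

Step 6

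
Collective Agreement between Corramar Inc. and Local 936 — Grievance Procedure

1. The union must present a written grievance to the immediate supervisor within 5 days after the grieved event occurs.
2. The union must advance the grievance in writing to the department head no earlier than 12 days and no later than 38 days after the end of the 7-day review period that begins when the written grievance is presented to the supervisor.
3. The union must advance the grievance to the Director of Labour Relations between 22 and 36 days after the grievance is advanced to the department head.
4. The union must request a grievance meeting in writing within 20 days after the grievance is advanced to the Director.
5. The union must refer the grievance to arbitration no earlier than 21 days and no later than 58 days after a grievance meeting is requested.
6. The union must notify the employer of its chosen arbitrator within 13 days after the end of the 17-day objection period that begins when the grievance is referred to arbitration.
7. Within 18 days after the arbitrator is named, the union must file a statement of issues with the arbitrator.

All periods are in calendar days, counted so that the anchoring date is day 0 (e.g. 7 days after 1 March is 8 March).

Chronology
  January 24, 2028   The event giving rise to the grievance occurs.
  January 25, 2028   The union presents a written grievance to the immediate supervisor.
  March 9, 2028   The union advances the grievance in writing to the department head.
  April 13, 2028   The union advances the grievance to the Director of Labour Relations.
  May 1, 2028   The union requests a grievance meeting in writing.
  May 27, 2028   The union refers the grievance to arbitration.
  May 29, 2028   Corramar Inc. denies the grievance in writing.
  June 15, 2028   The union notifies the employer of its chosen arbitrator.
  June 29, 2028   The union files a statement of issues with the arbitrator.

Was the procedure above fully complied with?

Step 1 — counting 5 days from January 24, 2028 (when the grieved event occurs) gives a deadline of January 29, 2028; completed January 25, 2028, before the deadline.
Step 2 — 12 and 38 days from February 1, 2028 (end of the 7-day review period, which began when the written grievance is presented to the supervisor on January 25, 2028) are February 13, 2028 and March 10, 2028 respectively; done March 9, 2028 — within the window.
Step 3 — 22 and 36 days from March 9, 2028 (when the grievance is advanced to the department head) are March 31, 2028 and April 14, 2028 respectively; April 13, 2028 falls inside that range.
Step 4 — counting 20 days from April 13, 2028 (when the grievance is advanced to the Director) gives a deadline of May 3, 2028; done May 1, 2028 — timely.
Step 5 — 21 and 58 days from May 1, 2028 (when a grievance meeting is requested) are May 22, 2028 and June 28, 2028 respectively; done May 27, 2028, which is between those dates.
Step 6 — counting 13 days from June 13, 2028 (end of the 17-day objection period, which began when the grievance is referred to arbitration on May 27, 2028) gives a deadline of June 26, 2028; completed June 15, 2028, before the deadline.
Step 7 — counting 18 days from June 15, 2028 (when the arbitrator is named) gives a deadline of July 3, 2028; June 29, 2028 is within that limit.

Yes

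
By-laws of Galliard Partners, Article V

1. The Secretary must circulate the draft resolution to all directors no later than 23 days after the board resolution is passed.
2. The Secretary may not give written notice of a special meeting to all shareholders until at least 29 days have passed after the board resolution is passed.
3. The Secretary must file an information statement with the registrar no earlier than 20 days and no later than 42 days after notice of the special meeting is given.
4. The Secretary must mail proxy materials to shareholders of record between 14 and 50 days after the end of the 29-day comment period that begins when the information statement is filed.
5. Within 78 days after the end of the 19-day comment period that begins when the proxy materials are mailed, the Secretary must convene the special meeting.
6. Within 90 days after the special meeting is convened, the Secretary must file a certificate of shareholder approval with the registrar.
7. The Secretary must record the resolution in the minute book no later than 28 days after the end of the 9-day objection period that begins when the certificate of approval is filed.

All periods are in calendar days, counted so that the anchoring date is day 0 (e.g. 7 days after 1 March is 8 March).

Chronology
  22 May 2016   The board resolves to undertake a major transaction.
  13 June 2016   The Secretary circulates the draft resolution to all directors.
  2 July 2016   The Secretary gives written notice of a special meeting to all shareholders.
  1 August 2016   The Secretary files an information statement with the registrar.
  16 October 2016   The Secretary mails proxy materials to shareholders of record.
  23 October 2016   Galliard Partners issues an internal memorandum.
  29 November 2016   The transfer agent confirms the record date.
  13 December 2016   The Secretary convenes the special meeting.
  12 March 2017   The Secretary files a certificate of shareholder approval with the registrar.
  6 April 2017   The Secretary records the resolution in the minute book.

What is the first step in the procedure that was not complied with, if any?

None — every step was satisfied

Step 1: 23 days after 22 May 2016 (when the board resolution is passed) is 14 June 2016; 13 June 2016 is within that limit.
Step 2: the earliest permitted date is 29 days after 22 May 2016 (when the board resolution is passed), i.e. 20 June 2016; 2 July 2016 is on or after that date.
Step 3: the window is 20–42 days after 2 July 2016 (when notice of the special meeting is given), so 22 July 2016 through 13 August 2016; 1 August 2016 falls inside that range.
Step 4: the window is 14–50 days after 30 August 2016 (end of the 29-day comment period, which began when the information statement is filed on 1 August 2016), so 13 September 2016 through 19 October 2016; done 16 October 2016 — within the window.
Step 5: 78 days after 4 November 2016 (end of the 19-day comment period, which began when the proxy materials are mailed on 16 October 2016) is 21 January 2017; done 13 December 2016 — timely.
Step 6: 90 days after 13 December 2016 (when the special meeting is convened) is 13 March 2017; completed 12 March 2017, before the deadline.
Step 7: 28 days after 21 March 2017 (end of the 9-day objection period, which began when the certificate of approval is filed on 12 March 2017) is 18 April 2017; completed 6 April 2017, before the deadline.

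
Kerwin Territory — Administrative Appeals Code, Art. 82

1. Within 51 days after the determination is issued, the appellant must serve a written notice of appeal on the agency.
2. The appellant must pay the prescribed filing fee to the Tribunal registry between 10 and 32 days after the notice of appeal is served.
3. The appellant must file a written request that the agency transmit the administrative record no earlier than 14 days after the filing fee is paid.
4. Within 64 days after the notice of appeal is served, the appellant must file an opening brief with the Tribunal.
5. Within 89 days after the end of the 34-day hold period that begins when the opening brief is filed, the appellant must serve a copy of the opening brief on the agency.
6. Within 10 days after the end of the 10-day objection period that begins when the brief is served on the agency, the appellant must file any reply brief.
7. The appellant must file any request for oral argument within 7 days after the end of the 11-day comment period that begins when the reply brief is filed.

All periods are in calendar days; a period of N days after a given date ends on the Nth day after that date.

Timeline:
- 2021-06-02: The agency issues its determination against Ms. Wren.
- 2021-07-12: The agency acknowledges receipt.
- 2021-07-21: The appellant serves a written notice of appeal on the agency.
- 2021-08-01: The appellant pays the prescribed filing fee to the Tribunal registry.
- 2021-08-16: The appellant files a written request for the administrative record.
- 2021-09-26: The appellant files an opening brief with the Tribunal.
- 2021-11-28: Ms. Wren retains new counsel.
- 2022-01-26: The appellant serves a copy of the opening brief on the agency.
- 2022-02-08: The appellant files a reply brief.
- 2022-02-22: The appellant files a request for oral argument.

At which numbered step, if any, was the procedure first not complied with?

(1) due by 2021-06-02 + 51 days = 2021-07-23; 2021-07-21 is within that limit.
(2) the permitted window runs from 2021-07-21 + 10 = 2021-07-31 to 2021-07-21 + 32 = 2021-08-22; done 2021-08-01, which is between those dates.
(3) permitted from 2021-08-01 + 14 days = 2021-08-15 onward; done 2021-08-16 — permitted.
(4) due by 2021-07-21 + 64 days = 2021-09-23; not done until 2021-09-26, 3 days after the deadline.
That is the first point of non-compliance.

Step 4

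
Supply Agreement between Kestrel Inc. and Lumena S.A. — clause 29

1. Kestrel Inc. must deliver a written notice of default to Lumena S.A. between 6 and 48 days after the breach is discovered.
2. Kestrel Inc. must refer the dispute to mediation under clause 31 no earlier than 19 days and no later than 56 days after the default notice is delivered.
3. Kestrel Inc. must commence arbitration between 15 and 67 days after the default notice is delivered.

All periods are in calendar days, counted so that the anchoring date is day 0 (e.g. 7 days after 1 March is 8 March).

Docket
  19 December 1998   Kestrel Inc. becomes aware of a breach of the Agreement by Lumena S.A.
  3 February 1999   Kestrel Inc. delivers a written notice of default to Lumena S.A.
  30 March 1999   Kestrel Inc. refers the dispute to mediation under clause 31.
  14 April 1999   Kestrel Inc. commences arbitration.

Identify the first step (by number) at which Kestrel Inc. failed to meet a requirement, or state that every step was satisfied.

Step 1 — 6 and 48 days from 19 December 1998 (when the breach is discovered) are 25 December 1998 and 5 February 1999 respectively; done 3 February 1999 — within the window.
Step 2 — 19 and 56 days from 3 February 1999 (when the default notice is delivered) are 22 February 1999 and 31 March 1999 respectively; 30 March 1999 falls inside that range.
Step 3 — 15 and 67 days from 3 February 1999 (when the default notice is delivered) are 18 February 1999 and 11 April 1999 respectively; 14 April 1999 is 3 days past the end of the window.
The analysis stops there.

Step 3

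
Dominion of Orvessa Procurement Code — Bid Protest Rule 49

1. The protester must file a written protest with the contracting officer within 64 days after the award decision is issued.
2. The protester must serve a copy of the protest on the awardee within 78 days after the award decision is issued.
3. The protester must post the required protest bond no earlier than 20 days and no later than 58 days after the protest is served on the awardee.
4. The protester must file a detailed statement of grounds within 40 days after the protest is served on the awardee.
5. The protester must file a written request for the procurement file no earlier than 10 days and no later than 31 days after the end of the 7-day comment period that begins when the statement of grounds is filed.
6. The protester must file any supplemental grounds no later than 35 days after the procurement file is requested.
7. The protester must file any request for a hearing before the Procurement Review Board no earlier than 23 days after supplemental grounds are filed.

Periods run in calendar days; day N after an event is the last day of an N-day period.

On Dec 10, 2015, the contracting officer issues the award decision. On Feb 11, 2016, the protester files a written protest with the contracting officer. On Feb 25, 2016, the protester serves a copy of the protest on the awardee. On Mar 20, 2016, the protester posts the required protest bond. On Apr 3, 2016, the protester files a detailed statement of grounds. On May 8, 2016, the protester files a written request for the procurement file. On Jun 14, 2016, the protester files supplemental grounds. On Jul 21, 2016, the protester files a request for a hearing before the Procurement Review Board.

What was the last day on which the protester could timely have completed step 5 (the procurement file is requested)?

The statement of grounds is filed on Apr 3, 2016; the 7-day comment period therefore ends Apr 10, 2016, and step 5 runs from that date. The window is 10–31 days after Apr 10, 2016; it closes on May 11, 2016.

May 11, 2016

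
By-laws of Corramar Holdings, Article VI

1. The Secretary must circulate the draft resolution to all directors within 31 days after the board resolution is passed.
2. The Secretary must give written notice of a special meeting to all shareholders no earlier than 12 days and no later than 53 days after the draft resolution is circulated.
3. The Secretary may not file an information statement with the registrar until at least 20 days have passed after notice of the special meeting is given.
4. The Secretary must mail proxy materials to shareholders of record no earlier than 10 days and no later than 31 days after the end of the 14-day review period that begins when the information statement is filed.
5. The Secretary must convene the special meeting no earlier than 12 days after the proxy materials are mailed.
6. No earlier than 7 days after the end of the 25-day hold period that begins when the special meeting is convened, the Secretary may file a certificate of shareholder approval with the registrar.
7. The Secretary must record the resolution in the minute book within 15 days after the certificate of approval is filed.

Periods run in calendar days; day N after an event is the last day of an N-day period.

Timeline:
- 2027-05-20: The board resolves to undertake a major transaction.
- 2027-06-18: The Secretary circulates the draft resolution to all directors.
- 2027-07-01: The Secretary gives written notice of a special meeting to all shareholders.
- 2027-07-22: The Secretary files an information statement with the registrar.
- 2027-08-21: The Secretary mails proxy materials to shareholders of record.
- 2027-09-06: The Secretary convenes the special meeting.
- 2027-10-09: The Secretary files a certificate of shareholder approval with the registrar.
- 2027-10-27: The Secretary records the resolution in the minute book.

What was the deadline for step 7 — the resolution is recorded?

2027-10-24

Step 7 runs from 2027-10-09, when the certificate of approval is filed. 15 days after 2027-10-09 is 2027-10-24.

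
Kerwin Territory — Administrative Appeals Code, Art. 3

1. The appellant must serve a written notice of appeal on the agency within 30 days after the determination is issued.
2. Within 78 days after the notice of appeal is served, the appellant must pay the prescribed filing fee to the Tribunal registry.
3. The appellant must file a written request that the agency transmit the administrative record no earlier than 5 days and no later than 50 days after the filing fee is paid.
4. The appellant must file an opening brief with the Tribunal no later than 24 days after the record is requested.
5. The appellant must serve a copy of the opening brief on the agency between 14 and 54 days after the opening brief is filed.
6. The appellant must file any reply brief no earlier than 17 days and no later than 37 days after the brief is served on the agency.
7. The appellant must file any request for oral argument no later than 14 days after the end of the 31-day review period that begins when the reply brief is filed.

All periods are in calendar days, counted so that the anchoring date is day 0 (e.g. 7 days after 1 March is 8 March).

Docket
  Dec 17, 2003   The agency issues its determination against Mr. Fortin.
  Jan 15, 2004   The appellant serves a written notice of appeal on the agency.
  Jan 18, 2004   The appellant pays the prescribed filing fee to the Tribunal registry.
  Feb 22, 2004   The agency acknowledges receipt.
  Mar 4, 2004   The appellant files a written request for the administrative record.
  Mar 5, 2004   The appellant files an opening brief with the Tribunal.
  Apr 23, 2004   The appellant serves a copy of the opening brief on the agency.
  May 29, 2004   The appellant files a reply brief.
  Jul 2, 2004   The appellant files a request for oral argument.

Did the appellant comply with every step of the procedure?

(1) due by Dec 17, 2003 + 30 days = Jan 16, 2004; completed Jan 15, 2004, before the deadline.
(2) due by Jan 15, 2004 + 78 days = Apr 2, 2004; done Jan 18, 2004 — timely.
(3) the permitted window runs from Jan 18, 2004 + 5 = Jan 23, 2004 to Jan 18, 2004 + 50 = Mar 8, 2004; done Mar 4, 2004, which is between those dates.
(4) due by Mar 4, 2004 + 24 days = Mar 28, 2004; Mar 5, 2004 is within that limit.
(5) the permitted window runs from Mar 5, 2004 + 14 = Mar 19, 2004 to Mar 5, 2004 + 54 = Apr 28, 2004; Apr 23, 2004 falls inside that range.
(6) the permitted window runs from Apr 23, 2004 + 17 = May 10, 2004 to Apr 23, 2004 + 37 = May 30, 2004; done May 29, 2004, which is between those dates.
(7) due by Jun 29, 2004 + 14 days = Jul 13, 2004; Jul 2, 2004 is within that limit.

Yes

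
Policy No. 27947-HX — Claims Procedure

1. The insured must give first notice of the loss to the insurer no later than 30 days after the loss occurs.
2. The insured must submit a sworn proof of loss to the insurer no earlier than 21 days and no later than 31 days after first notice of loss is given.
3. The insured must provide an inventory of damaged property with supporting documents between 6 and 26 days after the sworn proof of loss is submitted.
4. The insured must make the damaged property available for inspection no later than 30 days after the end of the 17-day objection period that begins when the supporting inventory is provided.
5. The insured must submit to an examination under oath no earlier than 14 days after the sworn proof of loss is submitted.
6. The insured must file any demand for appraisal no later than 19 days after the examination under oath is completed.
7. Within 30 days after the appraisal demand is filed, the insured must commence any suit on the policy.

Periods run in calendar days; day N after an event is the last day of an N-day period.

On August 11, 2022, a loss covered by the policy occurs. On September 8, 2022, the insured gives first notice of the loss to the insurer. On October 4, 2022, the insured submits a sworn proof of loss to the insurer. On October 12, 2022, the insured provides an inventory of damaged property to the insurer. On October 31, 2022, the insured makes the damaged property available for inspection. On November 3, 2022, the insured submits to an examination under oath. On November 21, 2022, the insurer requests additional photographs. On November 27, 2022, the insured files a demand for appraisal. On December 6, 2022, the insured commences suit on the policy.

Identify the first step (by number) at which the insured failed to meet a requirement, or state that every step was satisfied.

Step 6

Step 1: 30 days after August 11, 2022 (when the loss occurs) is September 10, 2022; September 8, 2022 is within that limit.
Step 2: the window is 21–31 days after September 8, 2022 (when first notice of loss is given), so September 29, 2022 through October 9, 2022; done October 4, 2022 — within the window.
Step 3: the window is 6–26 days after October 4, 2022 (when the sworn proof of loss is submitted), so October 10, 2022 through October 30, 2022; done October 12, 2022, which is between those dates.
Step 4: 30 days after October 29, 2022 (end of the 17-day objection period, which began when the supporting inventory is provided on October 12, 2022) is November 28, 2022; completed October 31, 2022, before the deadline.
Step 5: the earliest permitted date is 14 days after October 4, 2022 (when the sworn proof of loss is submitted), i.e. October 18, 2022; done November 3, 2022 — permitted.
Step 6: 19 days after November 3, 2022 (when the examination under oath is completed) is November 22, 2022; done November 27, 2022 — 5 days late.
The analysis stops there.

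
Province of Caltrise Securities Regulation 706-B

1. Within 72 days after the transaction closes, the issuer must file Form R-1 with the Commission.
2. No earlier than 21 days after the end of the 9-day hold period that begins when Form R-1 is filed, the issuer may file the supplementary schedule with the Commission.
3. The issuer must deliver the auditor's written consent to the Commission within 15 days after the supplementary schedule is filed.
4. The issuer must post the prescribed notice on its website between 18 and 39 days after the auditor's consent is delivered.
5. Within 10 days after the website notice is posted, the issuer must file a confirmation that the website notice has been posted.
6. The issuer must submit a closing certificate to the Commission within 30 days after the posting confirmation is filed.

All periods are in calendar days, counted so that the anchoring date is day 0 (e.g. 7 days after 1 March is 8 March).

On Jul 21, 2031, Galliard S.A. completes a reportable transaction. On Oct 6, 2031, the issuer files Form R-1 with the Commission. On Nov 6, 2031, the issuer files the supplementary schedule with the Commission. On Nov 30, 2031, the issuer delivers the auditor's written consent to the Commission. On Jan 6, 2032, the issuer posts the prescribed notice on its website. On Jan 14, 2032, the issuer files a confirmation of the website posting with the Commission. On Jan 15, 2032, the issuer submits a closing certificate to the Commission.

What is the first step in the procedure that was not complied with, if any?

Step 1

Step 1 — counting 72 days from Jul 21, 2031 (when the transaction closes) gives a deadline of Oct 1, 2031; Oct 6, 2031 misses that deadline by 5 days.
The procedure was therefore not followed at step 1.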